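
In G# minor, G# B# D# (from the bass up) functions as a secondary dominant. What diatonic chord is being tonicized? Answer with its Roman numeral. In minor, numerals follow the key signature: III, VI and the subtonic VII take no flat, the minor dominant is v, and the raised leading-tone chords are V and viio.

iv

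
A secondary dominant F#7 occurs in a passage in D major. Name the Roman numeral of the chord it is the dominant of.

vi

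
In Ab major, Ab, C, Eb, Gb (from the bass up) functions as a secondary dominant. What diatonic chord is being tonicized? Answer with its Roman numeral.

IV

The chord is a dominant seventh chord on Ab.
A dominant resolves down a perfect fifth: Ab → Db. In Ab major, Db is scale degree 4, i.e. IV.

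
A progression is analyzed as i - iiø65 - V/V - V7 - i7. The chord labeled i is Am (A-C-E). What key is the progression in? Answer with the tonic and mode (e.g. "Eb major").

The anchor chord is a minor triad on A, labeled i.
If A is scale degree 1 and the mode makes that degree carry a minor triad, the tonic is A and the mode is minor.

A minor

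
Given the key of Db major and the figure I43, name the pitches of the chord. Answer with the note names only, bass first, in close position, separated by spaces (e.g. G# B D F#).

The numeral's case and figure indicate a major seventh chord. In Db major its root, the tonic, is Db.
That chord is spelled Db-F-Ab-C.
With the 43 figure the chord is in second inversion; from the bass Ab upward in close position it reads Ab-C-Db-F.

Ab C Db F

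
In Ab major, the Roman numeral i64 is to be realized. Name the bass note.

Eb

i in Ab major has root Ab; the chord is Ab-Cb-Eb.
The figure 64 means second inversion — the fifth is in the bass.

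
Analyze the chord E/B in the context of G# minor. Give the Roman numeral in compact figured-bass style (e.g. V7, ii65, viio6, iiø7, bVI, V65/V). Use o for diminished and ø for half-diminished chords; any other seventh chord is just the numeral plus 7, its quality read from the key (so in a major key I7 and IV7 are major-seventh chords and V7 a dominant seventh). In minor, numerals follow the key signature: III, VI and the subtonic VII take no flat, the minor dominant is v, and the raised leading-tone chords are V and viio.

VI64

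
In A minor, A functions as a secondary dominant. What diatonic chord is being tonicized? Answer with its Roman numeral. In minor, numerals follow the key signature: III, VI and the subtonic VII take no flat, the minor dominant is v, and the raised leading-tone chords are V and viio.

iv

The chord is a major triad on A.
A dominant resolves down a perfect fifth: A → D. In A minor, D is scale degree 4, i.e. iv.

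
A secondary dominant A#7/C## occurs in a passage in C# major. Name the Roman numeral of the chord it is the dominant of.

ii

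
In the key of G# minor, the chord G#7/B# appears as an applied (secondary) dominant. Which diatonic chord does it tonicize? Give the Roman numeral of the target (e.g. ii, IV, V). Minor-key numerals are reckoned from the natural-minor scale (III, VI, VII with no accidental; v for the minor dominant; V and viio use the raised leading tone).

iv

The chord is a dominant seventh chord on G#.
A dominant resolves down a perfect fifth: G# → C#. In G# minor, C# is scale degree 4, i.e. iv.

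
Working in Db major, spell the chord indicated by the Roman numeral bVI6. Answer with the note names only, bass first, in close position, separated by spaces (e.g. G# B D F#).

Scale degree 6 in Db major is Bb; lowering it a half step gives Bbb. bVI6 is a major triad on the lowered sixth degree, borrowed from the parallel minor.
So the chord is Bbb-Db-Fb.
With the 6 figure the chord is in first inversion; from the bass Db upward in close position it reads Db-Fb-Bbb.

Db Fb Bbb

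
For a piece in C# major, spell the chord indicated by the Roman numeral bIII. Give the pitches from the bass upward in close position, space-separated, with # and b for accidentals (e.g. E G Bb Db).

E G# B

bIII is a major triad on the lowered third degree, borrowed from the parallel minor. In C# major that root is E.
So the chord is E-G#-B.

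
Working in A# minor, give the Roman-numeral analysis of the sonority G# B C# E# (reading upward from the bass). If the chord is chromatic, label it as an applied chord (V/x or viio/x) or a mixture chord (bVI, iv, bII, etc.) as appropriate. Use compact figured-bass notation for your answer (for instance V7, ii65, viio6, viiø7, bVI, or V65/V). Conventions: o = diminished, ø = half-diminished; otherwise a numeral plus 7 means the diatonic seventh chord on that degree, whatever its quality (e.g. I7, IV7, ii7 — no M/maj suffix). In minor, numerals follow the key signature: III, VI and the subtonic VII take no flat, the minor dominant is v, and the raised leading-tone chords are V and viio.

V43/VI

Stacked in thirds the chord is C#-E#-G#-B: a dominant seventh chord on C#.
C# is not a diatonic chord root with this quality in A# minor, but it lies a perfect fifth above F# (VI), so the chord functions as an applied dominant of VI.
With G# in the bass the chord is in second inversion, so the figured bass is 43.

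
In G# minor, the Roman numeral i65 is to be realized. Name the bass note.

i in G# minor has root G#; the chord is G#-B-D#-F#.
The figure 65 means first inversion — the third is in the bass.

B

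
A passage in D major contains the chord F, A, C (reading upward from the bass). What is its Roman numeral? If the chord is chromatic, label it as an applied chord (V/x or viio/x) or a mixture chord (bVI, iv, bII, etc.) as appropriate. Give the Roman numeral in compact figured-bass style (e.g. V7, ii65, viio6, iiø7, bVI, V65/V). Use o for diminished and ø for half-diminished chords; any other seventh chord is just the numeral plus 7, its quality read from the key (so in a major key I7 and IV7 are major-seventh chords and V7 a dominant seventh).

bIII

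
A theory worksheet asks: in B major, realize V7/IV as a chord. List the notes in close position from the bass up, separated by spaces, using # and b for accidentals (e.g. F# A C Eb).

V7/IV is a secondary dominant — the dominant seventh of IV. IV in B major is E, so the applied chord's root is B, a perfect fifth above.
Building a dominant seventh chord on B gives B-D#-F#-A.

B D# F# A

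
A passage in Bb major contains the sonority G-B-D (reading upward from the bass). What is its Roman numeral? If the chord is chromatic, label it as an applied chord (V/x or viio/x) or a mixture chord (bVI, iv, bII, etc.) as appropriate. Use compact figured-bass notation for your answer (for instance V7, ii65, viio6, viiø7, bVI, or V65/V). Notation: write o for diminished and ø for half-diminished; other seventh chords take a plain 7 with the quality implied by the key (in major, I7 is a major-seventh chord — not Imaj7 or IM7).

V/ii

The pitches G-B-D form a major triad rooted on G.
G is not a diatonic chord root with this quality in Bb major, but it lies a perfect fifth above C (ii), so the chord functions as an applied dominant of ii.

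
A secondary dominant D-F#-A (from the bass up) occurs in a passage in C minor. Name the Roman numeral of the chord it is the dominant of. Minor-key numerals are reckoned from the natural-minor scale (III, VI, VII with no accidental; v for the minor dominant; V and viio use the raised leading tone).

V

The chord is a major triad on D.
A dominant resolves down a perfect fifth: D → G. In C minor, G is scale degree 5, i.e. V.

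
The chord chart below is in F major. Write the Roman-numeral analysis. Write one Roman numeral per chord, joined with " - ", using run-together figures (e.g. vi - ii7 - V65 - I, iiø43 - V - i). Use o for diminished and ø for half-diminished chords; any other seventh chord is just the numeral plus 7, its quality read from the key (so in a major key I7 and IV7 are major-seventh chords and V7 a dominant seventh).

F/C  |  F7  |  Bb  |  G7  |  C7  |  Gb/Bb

I64 - V7/IV - IV - V7/V - V7 - bII6

F/C: major triad on F = scale degree 1 → I64.
F7: chromatic; F is V of IV, so V7/IV.
Bb: root Bb is the subdominant; major triad there is IV.
G7: a dominant seventh chord on G, the applied dominant of V → V7/V.
C7: root C is the dominant; dominant seventh chord there is V7.
Gb/Bb is non-diatonic — a major triad on the lowered supertonic (Gb): the Neapolitan sixth, bII6 (third, Bb, in the bass — hence the 6).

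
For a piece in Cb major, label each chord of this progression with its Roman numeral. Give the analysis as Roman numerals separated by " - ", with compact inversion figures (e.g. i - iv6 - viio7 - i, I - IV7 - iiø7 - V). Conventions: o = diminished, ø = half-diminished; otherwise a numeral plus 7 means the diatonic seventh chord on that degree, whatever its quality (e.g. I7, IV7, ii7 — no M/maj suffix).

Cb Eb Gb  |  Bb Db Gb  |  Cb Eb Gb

Cb-Eb-Gb: root Cb is the tonic; major triad there is I.
Bb-Db-Gb has root Gb, degree 5 in Cb major, so V6.
Cb-Eb-Gb: root Cb is the tonic; major triad there is I.

I - V6 - I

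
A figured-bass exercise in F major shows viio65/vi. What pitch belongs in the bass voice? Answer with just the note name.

E

The applied chord viio65/vi is rooted on C#: C#-E-G-Bb.
The figure 65 means first inversion — the third is in the bass.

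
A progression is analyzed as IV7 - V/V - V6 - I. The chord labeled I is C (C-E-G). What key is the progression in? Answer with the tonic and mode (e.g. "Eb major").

The chord C is a major triad rooted on C; its label is I.
If C is scale degree 1 and the mode makes that degree carry a major triad, the tonic is C and the mode is major.

C major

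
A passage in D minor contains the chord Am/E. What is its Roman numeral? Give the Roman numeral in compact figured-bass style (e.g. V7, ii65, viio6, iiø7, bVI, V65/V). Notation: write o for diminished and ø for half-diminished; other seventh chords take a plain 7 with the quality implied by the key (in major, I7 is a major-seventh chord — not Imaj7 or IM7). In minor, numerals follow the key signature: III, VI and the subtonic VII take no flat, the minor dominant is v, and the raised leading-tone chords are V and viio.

v64

Stacked in thirds the chord is A-C-E: a minor triad on A.
A is scale degree 5 in D minor, and a minor triad on that degree is written v.
With E in the bass the chord is in second inversion, so the figured bass is 64.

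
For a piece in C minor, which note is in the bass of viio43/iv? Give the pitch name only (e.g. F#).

Bb

The applied chord viio43/iv is rooted on E: E-G-Bb-Db.
The figure 43 means second inversion — the fifth is in the bass.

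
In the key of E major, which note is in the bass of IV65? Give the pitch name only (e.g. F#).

C#

IV in E major has root A; the chord is A-C#-E-G#.
The figure 65 means first inversion — the third is in the bass.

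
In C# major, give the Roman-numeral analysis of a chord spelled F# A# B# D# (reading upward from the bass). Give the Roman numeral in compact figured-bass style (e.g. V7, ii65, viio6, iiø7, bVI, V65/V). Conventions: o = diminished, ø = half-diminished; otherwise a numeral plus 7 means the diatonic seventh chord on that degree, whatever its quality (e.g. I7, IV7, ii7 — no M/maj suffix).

viiø43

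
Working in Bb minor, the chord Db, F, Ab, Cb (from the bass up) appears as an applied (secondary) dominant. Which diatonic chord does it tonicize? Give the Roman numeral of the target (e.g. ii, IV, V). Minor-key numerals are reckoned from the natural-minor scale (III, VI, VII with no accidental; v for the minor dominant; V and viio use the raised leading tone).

VI

The chord is a dominant seventh chord on Db.
A dominant resolves down a perfect fifth: Db → Gb. In Bb minor, Gb is scale degree 6, i.e. VI.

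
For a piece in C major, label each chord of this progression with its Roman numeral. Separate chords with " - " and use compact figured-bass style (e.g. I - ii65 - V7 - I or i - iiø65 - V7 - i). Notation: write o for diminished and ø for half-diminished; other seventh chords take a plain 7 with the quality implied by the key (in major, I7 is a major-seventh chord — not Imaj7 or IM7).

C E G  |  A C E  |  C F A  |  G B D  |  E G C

C-E-G: root C is the tonic; major triad there is I.
A-C-E has root A, degree 6 in C major, so vi.
C-F-A: major triad on F = scale degree 4 → IV64.
G-B-D has root G, degree 5 in C major, so V.
E-G-C: major triad on C = scale degree 1 → I6.

I - vi - IV64 - V - I6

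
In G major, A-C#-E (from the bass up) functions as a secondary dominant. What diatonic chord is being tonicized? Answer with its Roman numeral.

V

The chord is a major triad on A.
A dominant resolves down a perfect fifth: A → D. In G major, D is scale degree 5, i.e. V.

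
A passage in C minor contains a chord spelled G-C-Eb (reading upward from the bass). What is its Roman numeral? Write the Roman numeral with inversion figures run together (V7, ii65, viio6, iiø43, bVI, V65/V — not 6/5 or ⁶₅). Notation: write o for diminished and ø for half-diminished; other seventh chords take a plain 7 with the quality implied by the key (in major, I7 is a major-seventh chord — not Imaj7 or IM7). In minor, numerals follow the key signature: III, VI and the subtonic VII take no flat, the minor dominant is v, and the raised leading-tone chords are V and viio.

Stacked in thirds the chord is C-Eb-G: a minor triad on C.
C is scale degree 1 in C minor, and a minor triad on that degree is written i.
With G in the bass the chord is in second inversion, so the figured bass is 64.

i64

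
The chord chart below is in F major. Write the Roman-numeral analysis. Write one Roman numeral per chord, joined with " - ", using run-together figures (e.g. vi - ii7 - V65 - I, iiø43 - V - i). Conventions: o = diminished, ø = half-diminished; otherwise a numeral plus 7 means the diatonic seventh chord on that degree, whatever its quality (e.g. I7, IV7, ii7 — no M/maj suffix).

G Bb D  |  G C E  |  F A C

ii - V64 - I

G-Bb-D has root G, degree 2 in F major, so ii.
G-C-E: root C is the dominant; major triad there is V64.
F-A-C has root F, degree 1 in F major, so I.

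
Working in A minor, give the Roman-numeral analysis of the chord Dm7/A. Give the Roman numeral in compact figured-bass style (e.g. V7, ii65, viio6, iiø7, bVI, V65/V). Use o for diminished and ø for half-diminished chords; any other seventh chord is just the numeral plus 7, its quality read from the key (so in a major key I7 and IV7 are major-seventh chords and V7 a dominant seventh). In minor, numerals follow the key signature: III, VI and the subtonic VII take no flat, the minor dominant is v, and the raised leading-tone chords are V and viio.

Stacked in thirds the chord is D-F-A-C: a minor seventh chord on D.
In A minor, D is the subdominant; the diatonic minor seventh chord there is iv7.
With A in the bass the chord is in second inversion, so the figured bass is 43.

iv43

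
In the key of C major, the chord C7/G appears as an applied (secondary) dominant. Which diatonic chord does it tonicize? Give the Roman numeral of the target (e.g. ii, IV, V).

IV

The chord is a dominant seventh chord on C.
A dominant resolves down a perfect fifth: C → F. In C major, F is scale degree 4, i.e. IV.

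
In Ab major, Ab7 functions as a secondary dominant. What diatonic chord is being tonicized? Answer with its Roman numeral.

IV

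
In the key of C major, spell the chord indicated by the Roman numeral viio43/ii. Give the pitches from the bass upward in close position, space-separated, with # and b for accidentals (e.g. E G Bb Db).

G Bb C# E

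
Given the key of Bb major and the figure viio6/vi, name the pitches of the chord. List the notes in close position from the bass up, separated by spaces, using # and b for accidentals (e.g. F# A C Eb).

The slash marks an applied leading-tone chord: viio of vi. In Bb major, vi is G, so the leading tone to it is F#, a half step below.
Building a diminished triad on F# gives F#-A-C.
The figured bass 6 indicates first inversion, placing the third (A) in the bass: A-C-F#.

A C F#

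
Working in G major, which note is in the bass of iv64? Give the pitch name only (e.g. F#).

iv in G major has root C; the chord is C-Eb-G.
The figure 64 means second inversion — the fifth is in the bass.

G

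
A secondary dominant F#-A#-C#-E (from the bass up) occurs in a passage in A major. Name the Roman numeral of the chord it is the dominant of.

The chord is a dominant seventh chord on F#.
A dominant resolves down a perfect fifth: F# → B. In A major, B is scale degree 2, i.e. ii.

ii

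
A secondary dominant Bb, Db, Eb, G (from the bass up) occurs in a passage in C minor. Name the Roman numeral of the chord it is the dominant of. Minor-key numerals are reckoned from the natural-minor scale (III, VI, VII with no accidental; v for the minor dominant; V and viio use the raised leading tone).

The chord is a dominant seventh chord on Eb.
A dominant resolves down a perfect fifth: Eb → Ab. In C minor, Ab is scale degree 6, i.e. VI.

VI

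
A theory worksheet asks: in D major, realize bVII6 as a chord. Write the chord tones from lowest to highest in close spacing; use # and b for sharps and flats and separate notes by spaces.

E G C

bVII6 is a major triad on the lowered seventh degree (the subtonic), borrowed from the parallel minor. In D major that root is C.
So the chord is C-E-G.
The figured bass 6 indicates first inversion, placing the third (E) in the bass: E-G-C.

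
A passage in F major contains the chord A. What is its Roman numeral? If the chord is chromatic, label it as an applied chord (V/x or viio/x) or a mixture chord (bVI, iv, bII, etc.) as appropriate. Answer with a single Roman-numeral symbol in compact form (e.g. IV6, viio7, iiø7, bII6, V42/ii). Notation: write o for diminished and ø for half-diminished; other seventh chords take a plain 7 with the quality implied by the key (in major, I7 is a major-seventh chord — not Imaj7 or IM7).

V/vi

The pitches A-C#-E form a major triad rooted on A.
A is not a diatonic chord root with this quality in F major, but it lies a perfect fifth above D (vi), so the chord functions as an applied dominant of vi.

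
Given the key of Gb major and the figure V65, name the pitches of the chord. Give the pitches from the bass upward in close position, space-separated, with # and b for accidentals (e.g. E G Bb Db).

F Ab Cb Db

The numeral's case and figure indicate a dominant seventh chord. In Gb major its root, the fifth degree, is Db.
Stacking thirds from Db gives Db-F-Ab-Cb.
With the 65 figure the chord is in first inversion; from the bass F upward in close position it reads F-Ab-Cb-Db.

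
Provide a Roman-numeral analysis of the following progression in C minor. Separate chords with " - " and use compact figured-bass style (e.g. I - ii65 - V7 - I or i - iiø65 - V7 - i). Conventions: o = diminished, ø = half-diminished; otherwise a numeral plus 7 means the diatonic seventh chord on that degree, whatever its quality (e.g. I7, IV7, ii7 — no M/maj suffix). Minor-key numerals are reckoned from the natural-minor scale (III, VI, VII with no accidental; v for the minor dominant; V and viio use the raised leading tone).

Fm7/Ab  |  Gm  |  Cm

iv65 - v - i

Fm7/Ab: minor seventh chord on F = scale degree 4 → iv65.
Gm: minor triad on G = scale degree 5 → v.
Cm has root C, degree 1 in C minor, so i.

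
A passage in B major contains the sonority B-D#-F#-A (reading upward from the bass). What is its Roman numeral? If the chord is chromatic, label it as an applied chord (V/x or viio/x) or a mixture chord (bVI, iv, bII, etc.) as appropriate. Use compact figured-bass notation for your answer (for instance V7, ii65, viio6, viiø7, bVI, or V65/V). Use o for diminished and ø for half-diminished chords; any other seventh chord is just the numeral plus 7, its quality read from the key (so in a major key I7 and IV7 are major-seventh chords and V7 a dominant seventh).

V7/IV

The pitches B-D#-F#-A form a dominant seventh chord rooted on B.
B is not a diatonic chord root with this quality in B major, but it lies a perfect fifth above E (IV), so the chord functions as an applied dominant of IV.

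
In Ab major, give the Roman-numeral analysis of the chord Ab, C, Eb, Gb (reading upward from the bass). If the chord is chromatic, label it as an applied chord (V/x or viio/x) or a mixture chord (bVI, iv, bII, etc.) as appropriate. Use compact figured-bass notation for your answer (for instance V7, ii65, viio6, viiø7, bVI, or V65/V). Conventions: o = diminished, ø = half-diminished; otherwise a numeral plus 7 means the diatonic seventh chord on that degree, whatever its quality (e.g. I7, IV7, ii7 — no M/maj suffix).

V7/IV

The pitches Ab-C-Eb-Gb form a dominant seventh chord rooted on Ab.
Ab is not a diatonic chord root with this quality in Ab major, but it lies a perfect fifth above Db (IV), so the chord functions as an applied dominant of IV.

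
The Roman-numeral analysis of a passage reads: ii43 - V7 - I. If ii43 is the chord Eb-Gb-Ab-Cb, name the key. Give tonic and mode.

Gb major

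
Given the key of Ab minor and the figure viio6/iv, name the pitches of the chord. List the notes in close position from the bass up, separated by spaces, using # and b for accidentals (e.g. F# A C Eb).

Eb Gb C

The slash marks an applied leading-tone chord: viio of iv. In Ab minor, iv is Db, so the leading tone to it is C, a half step below.
Building a diminished triad on C gives C-Eb-Gb.
The figured bass 6 indicates first inversion, placing the third (Eb) in the bass: Eb-Gb-C.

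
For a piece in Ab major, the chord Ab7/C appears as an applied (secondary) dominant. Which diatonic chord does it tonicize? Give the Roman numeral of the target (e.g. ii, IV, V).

The chord is a dominant seventh chord on Ab.
A dominant resolves down a perfect fifth: Ab → Db. In Ab major, Db is scale degree 4, i.e. IV.

IV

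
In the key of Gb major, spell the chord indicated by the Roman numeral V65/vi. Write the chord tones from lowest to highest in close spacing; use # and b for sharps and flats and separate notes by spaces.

D F Ab Bb

The slash means an applied dominant: we want the dominant of vi. In Gb major, vi is Eb minor, and its dominant is built on Bb.
Building a dominant seventh chord on Bb gives Bb-D-F-Ab.
With the 65 figure the chord is in first inversion; from the bass D upward in close position it reads D-F-Ab-Bb.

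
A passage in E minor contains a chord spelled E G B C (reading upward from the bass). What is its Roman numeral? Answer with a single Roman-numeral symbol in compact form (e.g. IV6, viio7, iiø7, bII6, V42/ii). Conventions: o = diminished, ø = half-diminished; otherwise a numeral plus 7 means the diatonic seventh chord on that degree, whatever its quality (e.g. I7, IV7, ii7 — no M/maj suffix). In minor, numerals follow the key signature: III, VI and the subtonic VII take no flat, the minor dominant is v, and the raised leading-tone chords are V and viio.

VI65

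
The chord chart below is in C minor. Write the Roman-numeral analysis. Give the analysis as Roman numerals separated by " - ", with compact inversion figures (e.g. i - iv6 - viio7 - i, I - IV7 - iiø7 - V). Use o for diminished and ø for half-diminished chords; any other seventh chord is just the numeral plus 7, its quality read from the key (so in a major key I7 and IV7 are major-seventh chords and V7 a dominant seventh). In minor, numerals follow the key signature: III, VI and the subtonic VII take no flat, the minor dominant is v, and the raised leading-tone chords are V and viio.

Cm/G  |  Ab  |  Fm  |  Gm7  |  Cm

Cm/G has root C, degree 1 in C minor, so i64.
Ab has root Ab, degree 6 in C minor, so VI.
Fm: minor triad on F = scale degree 4 → iv.
Gm7 has root G, degree 5 in C minor, so v7.
Cm: minor triad on C = scale degree 1 → i.

i64 - VI - iv - v7 - i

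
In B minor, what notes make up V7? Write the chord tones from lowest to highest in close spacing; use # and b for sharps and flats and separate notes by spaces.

F# A# C# E

In B minor, the fifth degree is F#. The dominant is major (leading tone raised), so V is a dominant seventh chord.
Stacking thirds from F# gives F#-A#-C#-E.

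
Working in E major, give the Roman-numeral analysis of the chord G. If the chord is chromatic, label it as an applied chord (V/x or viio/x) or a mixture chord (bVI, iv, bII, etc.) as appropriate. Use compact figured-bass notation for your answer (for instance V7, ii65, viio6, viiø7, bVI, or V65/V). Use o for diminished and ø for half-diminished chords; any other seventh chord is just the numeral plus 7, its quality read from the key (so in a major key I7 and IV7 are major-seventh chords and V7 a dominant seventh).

The pitches G-B-D form a major triad rooted on G.
G is the lowered third degree of E major (diatonic 3 would be G#). This is a major triad on the lowered third degree, borrowed from the parallel minor.

bIII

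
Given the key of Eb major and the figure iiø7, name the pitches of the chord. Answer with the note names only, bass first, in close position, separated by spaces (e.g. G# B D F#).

F Ab Cb Eb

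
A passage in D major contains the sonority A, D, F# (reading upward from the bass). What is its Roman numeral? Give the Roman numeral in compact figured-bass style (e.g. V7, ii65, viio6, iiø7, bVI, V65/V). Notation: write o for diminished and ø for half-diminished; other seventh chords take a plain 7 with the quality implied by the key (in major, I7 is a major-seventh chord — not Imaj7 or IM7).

The pitches D-F#-A form a major triad rooted on D.
In D major, D is the tonic; the diatonic major triad there is I.
With A in the bass the chord is in second inversion, so the figured bass is 64.

I64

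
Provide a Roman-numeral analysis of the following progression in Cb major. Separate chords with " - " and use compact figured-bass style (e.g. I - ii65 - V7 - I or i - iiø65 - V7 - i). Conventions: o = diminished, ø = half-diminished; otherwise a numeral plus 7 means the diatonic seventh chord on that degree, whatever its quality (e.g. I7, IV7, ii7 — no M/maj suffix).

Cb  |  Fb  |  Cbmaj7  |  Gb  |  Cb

Cb has root Cb, degree 1 in Cb major, so I.
Fb: root Fb is the subdominant; major triad there is IV.
Cbmaj7: major seventh chord on Cb = scale degree 1 → I7.
Gb: root Gb is the dominant; major triad there is V.
Cb: major triad on Cb = scale degree 1 → I.

I - IV - I7 - V - I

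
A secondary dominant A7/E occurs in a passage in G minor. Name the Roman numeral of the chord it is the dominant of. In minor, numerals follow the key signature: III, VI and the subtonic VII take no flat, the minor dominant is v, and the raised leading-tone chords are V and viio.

The chord is a dominant seventh chord on A.
A dominant resolves down a perfect fifth: A → D. In G minor, D is scale degree 5, i.e. V.

V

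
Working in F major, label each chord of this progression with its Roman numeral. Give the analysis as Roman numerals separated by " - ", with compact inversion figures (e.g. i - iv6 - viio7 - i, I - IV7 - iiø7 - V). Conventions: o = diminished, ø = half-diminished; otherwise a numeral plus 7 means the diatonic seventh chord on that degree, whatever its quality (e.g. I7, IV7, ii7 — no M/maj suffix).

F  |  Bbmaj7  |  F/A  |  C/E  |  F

F: major triad on F = scale degree 1 → I.
Bbmaj7: major seventh chord on Bb = scale degree 4 → IV7.
F/A: root F is the tonic; major triad there is I6.
C/E: major triad on C = scale degree 5 → V6.
F: major triad on F = scale degree 1 → I.

I - IV7 - I6 - V6 - I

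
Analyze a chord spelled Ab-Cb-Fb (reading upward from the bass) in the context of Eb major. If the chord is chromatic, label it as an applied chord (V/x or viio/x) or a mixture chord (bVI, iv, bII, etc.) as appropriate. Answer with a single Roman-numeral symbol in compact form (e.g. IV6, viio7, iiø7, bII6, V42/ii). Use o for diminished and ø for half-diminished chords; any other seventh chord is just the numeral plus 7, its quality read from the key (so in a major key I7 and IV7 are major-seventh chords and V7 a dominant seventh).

bII6

Stacked in thirds the chord is Fb-Ab-Cb: a major triad on Fb.
Fb is the lowered second degree of Eb major (diatonic 2 would be F). This is the Neapolitan sixth — a major triad on the lowered second degree, here in its customary first inversion.
With Ab in the bass the chord is in first inversion, so the figured bass is 6.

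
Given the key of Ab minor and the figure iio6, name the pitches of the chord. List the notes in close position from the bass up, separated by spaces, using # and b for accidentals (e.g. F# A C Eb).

Db Fb Bb

In Ab minor, scale degree 2 is Bb, and the diatonic chord built there is a diminished triad.
Stacking thirds from Bb gives Bb-Db-Fb.
The figured bass 6 indicates first inversion, placing the third (Db) in the bass: Db-Fb-Bb.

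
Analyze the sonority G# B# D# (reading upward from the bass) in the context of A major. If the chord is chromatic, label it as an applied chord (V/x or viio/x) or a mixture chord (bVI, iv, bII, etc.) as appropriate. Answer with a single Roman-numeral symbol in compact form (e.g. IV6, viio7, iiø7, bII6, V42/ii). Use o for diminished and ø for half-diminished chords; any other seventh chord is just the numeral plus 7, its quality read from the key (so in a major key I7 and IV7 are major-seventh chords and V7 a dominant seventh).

V/iii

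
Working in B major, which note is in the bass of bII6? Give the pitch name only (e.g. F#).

E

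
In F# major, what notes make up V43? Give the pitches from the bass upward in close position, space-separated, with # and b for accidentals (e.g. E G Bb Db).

G# B C# E#

The numeral's case and figure indicate a dominant seventh chord. In F# major its root, scale degree 5, is C#.
That chord is spelled C#-E#-G#-B.
The figured bass 43 indicates second inversion, placing the fifth (G#) in the bass: G#-B-C#-E#.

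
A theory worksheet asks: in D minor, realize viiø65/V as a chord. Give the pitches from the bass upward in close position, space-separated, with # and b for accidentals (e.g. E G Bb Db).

The slash marks an applied leading-tone chord: viio of V. In D minor, V is A, so the leading tone to it is G#, a half step below.
Building a half-diminished seventh chord on G# gives G#-B-D-F#.
With the 65 figure the chord is in first inversion; from the bass B upward in close position it reads B-D-F#-G#.

B D F# G#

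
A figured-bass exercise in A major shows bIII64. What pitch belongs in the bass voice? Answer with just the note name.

G

bIII in A major has root C; the chord is C-E-G.
The figure 64 means second inversion — the fifth is in the bass.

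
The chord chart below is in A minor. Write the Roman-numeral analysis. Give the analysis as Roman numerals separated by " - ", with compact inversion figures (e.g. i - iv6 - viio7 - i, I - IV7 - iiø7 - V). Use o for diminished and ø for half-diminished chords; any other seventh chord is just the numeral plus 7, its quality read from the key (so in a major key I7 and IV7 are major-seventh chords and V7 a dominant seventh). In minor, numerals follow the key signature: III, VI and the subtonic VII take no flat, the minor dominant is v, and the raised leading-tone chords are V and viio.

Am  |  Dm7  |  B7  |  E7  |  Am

i - iv7 - V7/V - V7 - i

Am has root A, degree 1 in A minor, so i.
Dm7: minor seventh chord on D = scale degree 4 → iv7.
B7: chromatic; B is V of V, so V7/V.
E7: root E is the dominant; dominant seventh chord there is V7.
Am: minor triad on A = scale degree 1 → i.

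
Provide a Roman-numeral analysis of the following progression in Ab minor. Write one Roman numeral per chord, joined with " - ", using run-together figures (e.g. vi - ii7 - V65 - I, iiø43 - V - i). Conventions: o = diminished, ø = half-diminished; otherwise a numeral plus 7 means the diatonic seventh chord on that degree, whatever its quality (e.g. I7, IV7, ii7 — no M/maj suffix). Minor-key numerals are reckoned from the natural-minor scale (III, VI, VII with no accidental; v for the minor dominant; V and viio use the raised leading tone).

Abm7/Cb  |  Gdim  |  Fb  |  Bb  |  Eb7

i65 - viio - VI - V/V - V7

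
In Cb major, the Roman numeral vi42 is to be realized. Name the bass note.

vi in Cb major has root Ab; the chord is Ab-Cb-Eb-Gb.
The figure 42 means third inversion — the seventh is in the bass.

Gb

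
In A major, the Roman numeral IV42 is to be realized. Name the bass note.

C#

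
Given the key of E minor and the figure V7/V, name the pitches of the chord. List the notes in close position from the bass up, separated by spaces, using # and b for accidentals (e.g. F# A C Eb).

F# A# C# E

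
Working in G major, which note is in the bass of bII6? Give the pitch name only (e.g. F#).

bII in G major has root Ab; the chord is Ab-C-Eb.
The figure 6 means first inversion — the third is in the bass.

C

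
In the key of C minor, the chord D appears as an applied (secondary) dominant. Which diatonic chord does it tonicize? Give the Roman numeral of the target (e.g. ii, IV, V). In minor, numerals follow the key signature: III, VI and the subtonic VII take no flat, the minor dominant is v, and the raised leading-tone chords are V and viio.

V

The chord is a major triad on D.
A dominant resolves down a perfect fifth: D → G. In C minor, G is scale degree 5, i.e. V.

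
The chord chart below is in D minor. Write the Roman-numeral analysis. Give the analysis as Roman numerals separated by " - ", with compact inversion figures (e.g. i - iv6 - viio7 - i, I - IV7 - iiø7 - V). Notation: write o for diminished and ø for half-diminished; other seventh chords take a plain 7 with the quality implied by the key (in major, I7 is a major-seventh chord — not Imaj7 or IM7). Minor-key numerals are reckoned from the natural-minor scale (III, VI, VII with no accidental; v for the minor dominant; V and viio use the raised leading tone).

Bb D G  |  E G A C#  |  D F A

iv6 - V43 - i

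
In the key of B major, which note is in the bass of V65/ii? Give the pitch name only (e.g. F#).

The applied chord V65/ii is rooted on G#: G#-B#-D#-F#.
The figure 65 means first inversion — the third is in the bass.

B#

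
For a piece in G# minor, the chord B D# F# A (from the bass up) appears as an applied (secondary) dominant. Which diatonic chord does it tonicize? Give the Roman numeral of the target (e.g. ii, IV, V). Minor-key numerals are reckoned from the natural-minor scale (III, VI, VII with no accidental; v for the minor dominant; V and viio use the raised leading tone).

VI

The chord is a dominant seventh chord on B.
A dominant resolves down a perfect fifth: B → E. In G# minor, E is scale degree 6, i.e. VI.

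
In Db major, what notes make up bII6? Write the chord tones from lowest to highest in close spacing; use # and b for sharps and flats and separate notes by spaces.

Gb Bbb Ebb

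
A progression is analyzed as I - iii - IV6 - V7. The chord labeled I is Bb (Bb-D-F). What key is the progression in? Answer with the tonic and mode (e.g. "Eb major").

Bb major

I is given as Bb-D-F — a major triad with root Bb.
If Bb is scale degree 1 and the mode makes that degree carry a major triad, the tonic is Bb and the mode is major.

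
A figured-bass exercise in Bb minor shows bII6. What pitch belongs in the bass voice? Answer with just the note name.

Eb

bII in Bb minor has root Cb; the chord is Cb-Eb-Gb.
The figure 6 means first inversion — the third is in the bass.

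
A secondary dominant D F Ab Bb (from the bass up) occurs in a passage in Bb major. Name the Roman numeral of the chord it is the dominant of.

The chord is a dominant seventh chord on Bb.
A dominant resolves down a perfect fifth: Bb → Eb. In Bb major, Eb is scale degree 4, i.e. IV.

IV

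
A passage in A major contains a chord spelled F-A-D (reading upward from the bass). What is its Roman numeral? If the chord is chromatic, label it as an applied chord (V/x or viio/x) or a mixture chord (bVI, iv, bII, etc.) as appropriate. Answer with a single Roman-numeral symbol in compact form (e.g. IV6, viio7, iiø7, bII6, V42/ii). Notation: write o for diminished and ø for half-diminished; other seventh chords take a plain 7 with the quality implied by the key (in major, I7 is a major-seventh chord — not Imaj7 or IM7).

The pitches D-F-A form a minor triad rooted on D.
D is the fourth degree of A major. This is the minor subdominant, borrowed from the parallel minor.
With F in the bass the chord is in first inversion, so the figured bass is 6.

iv6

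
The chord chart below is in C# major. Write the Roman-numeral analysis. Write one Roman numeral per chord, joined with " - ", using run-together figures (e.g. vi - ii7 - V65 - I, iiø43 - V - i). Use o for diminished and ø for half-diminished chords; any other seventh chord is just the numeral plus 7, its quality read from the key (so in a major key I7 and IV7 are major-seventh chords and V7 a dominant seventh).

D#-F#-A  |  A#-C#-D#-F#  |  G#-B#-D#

D#-F#-A: D# with this quality isn't in the key; it's iio, borrowed from the parallel minor.
A#-C#-D#-F#: minor seventh chord on D# = scale degree 2 → ii43.
G#-B#-D# has root G#, degree 5 in C# major, so V.

iio - ii43 - V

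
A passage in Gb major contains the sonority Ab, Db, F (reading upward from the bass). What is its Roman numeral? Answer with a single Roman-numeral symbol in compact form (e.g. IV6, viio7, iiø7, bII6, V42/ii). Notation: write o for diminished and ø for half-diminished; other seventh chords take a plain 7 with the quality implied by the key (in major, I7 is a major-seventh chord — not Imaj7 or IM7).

V64

The pitches Db-F-Ab form a major triad rooted on Db.
Db is scale degree 5 in Gb major, and a major triad on that degree is written V.
With Ab in the bass the chord is in second inversion, so the figured bass is 64.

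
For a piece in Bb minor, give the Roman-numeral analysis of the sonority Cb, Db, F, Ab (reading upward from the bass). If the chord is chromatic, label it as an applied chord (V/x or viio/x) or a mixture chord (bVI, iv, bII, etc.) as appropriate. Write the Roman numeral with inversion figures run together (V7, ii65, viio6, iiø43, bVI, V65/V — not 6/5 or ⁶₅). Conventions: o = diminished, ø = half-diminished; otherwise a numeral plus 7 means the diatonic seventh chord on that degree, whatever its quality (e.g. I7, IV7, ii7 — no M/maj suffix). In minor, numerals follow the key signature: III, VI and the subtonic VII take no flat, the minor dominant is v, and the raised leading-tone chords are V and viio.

V42/VI

Stacked in thirds the chord is Db-F-Ab-Cb: a dominant seventh chord on Db.
Db is not a diatonic chord root with this quality in Bb minor, but it lies a perfect fifth above Gb (VI), so the chord functions as an applied dominant of VI.
With Cb in the bass the chord is in third inversion, so the figured bass is 42.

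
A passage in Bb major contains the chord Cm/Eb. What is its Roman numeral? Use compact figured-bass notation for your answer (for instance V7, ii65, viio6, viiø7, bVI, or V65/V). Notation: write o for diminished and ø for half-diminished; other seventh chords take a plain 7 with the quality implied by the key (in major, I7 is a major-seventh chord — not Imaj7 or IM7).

ii6

Stacked in thirds the chord is C-Eb-G: a minor triad on C.
C is scale degree 2 in Bb major, and a minor triad on that degree is written ii.
With Eb in the bass the chord is in first inversion, so the figured bass is 6.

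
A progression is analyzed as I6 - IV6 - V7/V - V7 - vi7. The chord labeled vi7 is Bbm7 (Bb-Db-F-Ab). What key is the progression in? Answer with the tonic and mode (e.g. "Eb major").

Db major

The anchor chord is a minor seventh chord on Bb, labeled vi7.
If Bb is scale degree 6 and the mode makes that degree carry a minor seventh chord, the tonic is Db and the mode is major.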